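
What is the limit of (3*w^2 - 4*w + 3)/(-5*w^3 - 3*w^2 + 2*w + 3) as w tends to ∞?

The denominator has degree 3 and the numerator degree 2. Dividing numerator and denominator by w^3 sends every term to 0 except the leading denominator term, so the limit is 0.

0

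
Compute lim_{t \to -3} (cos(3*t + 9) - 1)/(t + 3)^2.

-9/2

Direct substitution gives 0/0.
Apply L'Hôpital: lim (-3*sin(3*t + 9))/(2*t + 6), still 0/0.
After 2 applications of L'Hôpital's rule the quotient is (-9*cos(3*t + 9))/(2); substituting t = -3 gives -9/2.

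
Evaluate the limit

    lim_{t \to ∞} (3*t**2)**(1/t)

Base → ∞ and exponent → 0: an ∞^0 form.
Take logs: (1/t)·ln(3·t^2) = (ln 3 + 2·ln t)/t → 0.
So the limit is e^0 = 1.

1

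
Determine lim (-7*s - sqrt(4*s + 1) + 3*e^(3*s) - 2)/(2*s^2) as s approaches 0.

Substitution gives 0/0 (the numerator vanishes to order 2).
Expand each term to order s^2: the coefficient of s^2 in −√(1 + 4s) is 2 and in 3·e^(3s) is 27/2.
Lower-order terms cancel with the polynomial part, so the numerator is (31/2)·s^2 + o(s^2), and the limit is (31/2)/(2) = 31/4.

31/4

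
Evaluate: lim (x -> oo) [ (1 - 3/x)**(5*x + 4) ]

e^(-15)

The base → 1 and the exponent → ∞: a 1^∞ form.
Take logarithms: (5x + 4)·ln(1 - 3/x). Since ln(1+u) ~ u for small u, this behaves like (5x)·(-3/x) → -15.
So the limit is e^(-15).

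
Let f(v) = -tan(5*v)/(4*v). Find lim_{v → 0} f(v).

Substitution gives 0/0.
Since tan(u)/u → 1 as u → 0, tan(5v)/(5v) → 1 and the limit is 5/(-4) = -5/4.

-5/4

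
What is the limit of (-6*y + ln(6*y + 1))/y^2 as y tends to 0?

Direct substitution gives 0/0.
Apply L'Hôpital: lim (-6 + 6/(6*y + 1))/(2*y), still 0/0.
After 2 applications of L'Hôpital's rule the quotient is (-36/(6*y + 1)^2)/(2); substituting y = 0 gives -18.

-18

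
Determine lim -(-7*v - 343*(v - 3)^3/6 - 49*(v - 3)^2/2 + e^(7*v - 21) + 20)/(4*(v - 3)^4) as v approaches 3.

Direct substitution gives 0/0.
Apply L'Hôpital: lim (-49*v - 343*(v - 3)^2/2 + 7*e^(7*v - 21) + 140)/(-16*(v - 3)^3), still 0/0.
Apply L'Hôpital: lim (-343*v + 49*e^(7*v - 21) + 980)/(-48*(v - 3)^2), still 0/0.
Apply L'Hôpital: lim (343*e^(7*v - 21) - 343)/(288 - 96*v), still 0/0.
After 4 applications of L'Hôpital's rule the quotient is (2401*e^(7*v - 21))/(-96); substituting v = 3 gives -2401/96.

-2401/96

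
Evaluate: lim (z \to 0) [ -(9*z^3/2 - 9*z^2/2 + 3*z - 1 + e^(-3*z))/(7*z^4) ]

Direct substitution gives 0/0.
Apply L'Hôpital: lim (27*z^2/2 - 9*z + 3 - 3*e^(-3*z))/(-28*z^3), still 0/0.
Apply L'Hôpital: lim (27*z - 9 + 9*e^(-3*z))/(-84*z^2), still 0/0.
Apply L'Hôpital: lim (27 - 27*e^(-3*z))/(-168*z), still 0/0.
After 4 applications of L'Hôpital's rule the quotient is (81*e^(-3*z))/(-168); substituting z = 0 gives -27/56.

-27/56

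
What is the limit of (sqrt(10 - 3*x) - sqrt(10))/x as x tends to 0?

-3*√(10)/20

Substitution gives 0/0. Multiply numerator and denominator by the conjugate √(10 - 3x) + √10.
The numerator becomes (10 - 3x) − 10 = -3x, so the expression simplifies to -3/(√(10 - 3x) + √10).
Letting x → 0 gives -3/(2√10) = -3*√(10)/20.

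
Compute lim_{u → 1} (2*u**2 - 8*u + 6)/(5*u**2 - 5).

Direct substitution gives 0/0, so factor. Both numerator and denominator have (u - 1) as a factor.
After cancelling, the expression reduces to (2*u - 6)/(5*u + 5).
Substituting u = 1 gives -2/5.

-2/5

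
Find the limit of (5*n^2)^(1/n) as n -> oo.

Base → ∞ and exponent → 0: an ∞^0 form.
Take logs: (1/n)·ln(5·n^2) = (ln 5 + 2·ln n)/n → 0.
So the limit is e^0 = 1.

1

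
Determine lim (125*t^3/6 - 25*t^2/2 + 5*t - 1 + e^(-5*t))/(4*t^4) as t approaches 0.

Direct substitution gives 0/0.
Apply L'Hôpital: lim (125*t^2/2 - 25*t + 5 - 5*e^(-5*t))/(16*t^3), still 0/0.
Apply L'Hôpital: lim (125*t - 25 + 25*e^(-5*t))/(48*t^2), still 0/0.
Apply L'Hôpital: lim (125 - 125*e^(-5*t))/(96*t), still 0/0.
After 4 applications of L'Hôpital's rule the quotient is (625*e^(-5*t))/(96); substituting t = 0 gives 625/96.

625/96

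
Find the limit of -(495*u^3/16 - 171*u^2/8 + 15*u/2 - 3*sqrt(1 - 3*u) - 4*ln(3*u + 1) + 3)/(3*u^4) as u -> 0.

-3861/128

Substitution gives 0/0; apply L'Hôpital's rule 4 times.
After differentiating numerator and denominator 4 times the quotient is (1944/(3*u + 1)^4 + 3645/(16*(1 - 3*u)^(7/2)))/(-72); at u = 0 this is -3861/128.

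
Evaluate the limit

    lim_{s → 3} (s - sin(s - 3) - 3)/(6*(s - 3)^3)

Direct substitution gives 0/0.
Apply L'Hôpital: lim (1 - cos(s - 3))/(18*(s - 3)^2), still 0/0.
Apply L'Hôpital: lim (sin(s - 3))/(36*s - 108), still 0/0.
After 3 applications of L'Hôpital's rule the quotient is (cos(s - 3))/(36); substituting s = 3 gives 1/36.

1/36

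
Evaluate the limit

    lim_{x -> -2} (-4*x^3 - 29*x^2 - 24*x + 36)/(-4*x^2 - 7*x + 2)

44/9

Since x = -2 makes numerator and denominator zero, (x + 2) divides both.
Cancelling it gives (-4*x^2 - 21*x + 18)/(1 - 4*x); now plug in x = -2 to get 44/9.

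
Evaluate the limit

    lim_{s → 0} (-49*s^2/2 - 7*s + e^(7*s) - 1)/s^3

Direct substitution gives 0/0.
Apply L'Hôpital: lim (-49*s + 7*e^(7*s) - 7)/(3*s^2), still 0/0.
Apply L'Hôpital: lim (49*e^(7*s) - 49)/(6*s), still 0/0.
After 3 applications of L'Hôpital's rule the quotient is (343*e^(7*s))/(6); substituting s = 0 gives 343/6.

343/6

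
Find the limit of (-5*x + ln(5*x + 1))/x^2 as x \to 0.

Direct substitution gives 0/0.
Apply L'Hôpital: lim (-5 + 5/(5*x + 1))/(2*x), still 0/0.
After 2 applications of L'Hôpital's rule the quotient is (-25/(5*x + 1)^2)/(2); substituting x = 0 gives -25/2.

-25/2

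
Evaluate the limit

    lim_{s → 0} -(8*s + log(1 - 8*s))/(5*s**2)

Direct substitution gives 0/0.
Apply L'Hôpital: lim (8 - 8/(1 - 8*s))/(-10*s), still 0/0.
After 2 applications of L'Hôpital's rule the quotient is (-64/(1 - 8*s)^2)/(-10); substituting s = 0 gives 32/5.

32/5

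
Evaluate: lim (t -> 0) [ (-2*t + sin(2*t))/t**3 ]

-4/3

Direct substitution gives 0/0.
Apply L'Hôpital: lim (2*cos(2*t) - 2)/(3*t^2), still 0/0.
Apply L'Hôpital: lim (-4*sin(2*t))/(6*t), still 0/0.
After 3 applications of L'Hôpital's rule the quotient is (-8*cos(2*t))/(6); substituting t = 0 gives -4/3.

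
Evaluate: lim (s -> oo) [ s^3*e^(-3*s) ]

Write as s^3/e^{3s}, an ∞/∞ form.
Exponential growth dominates any polynomial, so repeated L'Hôpital (or the standard result) gives 0.

0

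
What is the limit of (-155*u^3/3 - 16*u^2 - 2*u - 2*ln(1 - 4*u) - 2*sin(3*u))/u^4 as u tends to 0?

Substitution gives 0/0; apply L'Hôpital's rule 4 times.
After differentiating numerator and denominator 4 times the quotient is (-162*sin(3*u) + 3072/(4*u - 1)^4)/(24); at u = 0 this is 128.

128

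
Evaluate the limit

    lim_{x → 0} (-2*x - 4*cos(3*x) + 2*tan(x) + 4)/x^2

18

Substitution gives 0/0; apply L'Hôpital's rule 2 times.
After differentiating numerator and denominator 2 times the quotient is (36*cos(3*x) + 4*tan(x)^3 + 4*tan(x))/(2); at x = 0 this is 18.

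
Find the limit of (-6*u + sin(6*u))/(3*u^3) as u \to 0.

Direct substitution gives 0/0.
Apply L'Hôpital: lim (6*cos(6*u) - 6)/(9*u^2), still 0/0.
Apply L'Hôpital: lim (-36*sin(6*u))/(18*u), still 0/0.
After 3 applications of L'Hôpital's rule the quotient is (-216*cos(6*u))/(18); substituting u = 0 gives -12.

-12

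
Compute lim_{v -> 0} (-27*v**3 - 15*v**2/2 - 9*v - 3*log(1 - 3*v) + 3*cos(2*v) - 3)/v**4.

251/4

Substitution gives 0/0; apply L'Hôpital's rule 4 times.
After differentiating numerator and denominator 4 times the quotient is (48*cos(2*v) + 1458/(3*v - 1)^4)/(24); at v = 0 this is 251/4.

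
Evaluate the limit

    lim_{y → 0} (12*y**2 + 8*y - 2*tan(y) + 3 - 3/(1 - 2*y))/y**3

Substitution gives 0/0 (the numerator vanishes to order 3).
Expand each term to order y^3: the coefficient of y^3 in -3·1/(1 - 2y) is -24 and in -2·tan(y) is -2/3.
Lower-order terms cancel with the polynomial part, so the numerator is (-74/3)·y^3 + o(y^3), and the limit is (-74/3)/(1) = -74/3.

-74/3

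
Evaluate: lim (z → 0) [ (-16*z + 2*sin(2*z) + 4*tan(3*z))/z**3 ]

100/3

Substitution gives 0/0; apply L'Hôpital's rule 3 times.
After differentiating numerator and denominator 3 times the quotient is (-16*cos(2*z) + 648*tan(3*z)^4 + 864*tan(3*z)^2 + 216)/(6); at z = 0 this is 100/3.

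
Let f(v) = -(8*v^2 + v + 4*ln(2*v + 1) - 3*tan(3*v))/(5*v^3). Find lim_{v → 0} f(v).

Substitution gives 0/0; apply L'Hôpital's rule 3 times.
After differentiating numerator and denominator 3 times the quotient is (2*(324*(2*v + 1)^3*(cos(6*v) - 2)/(cos(6*v) + 1)^2 + 32)/(2*v + 1)^3)/(-30); at v = 0 this is 49/15.

49/15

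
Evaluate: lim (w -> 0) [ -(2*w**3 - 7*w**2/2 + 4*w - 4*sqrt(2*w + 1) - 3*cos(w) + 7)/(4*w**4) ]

Substitution gives 0/0 (the numerator vanishes to order 4).
Expand each term to order w^4: the coefficient of w^4 in -4·√(1 + 2w) is 5/2 and in -3·cos(w) is -1/8.
Lower-order terms cancel with the polynomial part, so the numerator is (19/8)·w^4 + o(w^4), and the limit is (19/8)/(-4) = -19/32.

-19/32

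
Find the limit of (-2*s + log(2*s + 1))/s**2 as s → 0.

-2

Direct substitution gives 0/0.
Apply L'Hôpital: lim (-2 + 2/(2*s + 1))/(2*s), still 0/0.
After 2 applications of L'Hôpital's rule the quotient is (-4/(2*s + 1)^2)/(2); substituting s = 0 gives -2.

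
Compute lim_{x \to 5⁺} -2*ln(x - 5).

∞

As x → 5⁺, x - 5 → 0⁺ and ln(x - 5) → −∞.
Multiplying by -2 gives ∞.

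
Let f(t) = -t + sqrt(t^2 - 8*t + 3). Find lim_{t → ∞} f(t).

An ∞ − ∞ form. Rationalising with the conjugate, the difference becomes (-8t + 3) / (√(t^2 - 8*t + 3) + t).
For large t the denominator behaves like 2·t, so the quotient tends to -8/2 = -4.

-4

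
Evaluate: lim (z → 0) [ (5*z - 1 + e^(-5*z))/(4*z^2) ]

Direct substitution gives 0/0.
Apply L'Hôpital: lim (5 - 5*e^(-5*z))/(8*z), still 0/0.
After 2 applications of L'Hôpital's rule the quotient is (25*e^(-5*z))/(8); substituting z = 0 gives 25/8.

25/8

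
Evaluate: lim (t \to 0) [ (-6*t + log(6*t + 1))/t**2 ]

-18

Direct substitution gives 0/0.
Apply L'Hôpital: lim (-6 + 6/(6*t + 1))/(2*t), still 0/0.
After 2 applications of L'Hôpital's rule the quotient is (-36/(6*t + 1)^2)/(2); substituting t = 0 gives -18.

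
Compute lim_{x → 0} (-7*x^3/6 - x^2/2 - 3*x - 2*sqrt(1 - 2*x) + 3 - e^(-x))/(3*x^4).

29/72

Substitution gives 0/0; apply L'Hôpital's rule 4 times.
After differentiating numerator and denominator 4 times the quotient is (-e^(-x) + 30/(1 - 2*x)^(7/2))/(72); at x = 0 this is 29/72.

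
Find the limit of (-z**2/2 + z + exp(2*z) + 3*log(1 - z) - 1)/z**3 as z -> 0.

Substitution gives 0/0 (the numerator vanishes to order 3).
Expand each term to order z^3: the coefficient of z^3 in 3·ln(1 - z) is -1 and in e^(2z) is 4/3.
Lower-order terms cancel with the polynomial part, so the numerator is (1/3)·z^3 + o(z^3), and the limit is (1/3)/(1) = 1/3.

1/3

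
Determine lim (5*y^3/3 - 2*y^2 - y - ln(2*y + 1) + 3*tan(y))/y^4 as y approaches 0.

Substitution gives 0/0; apply L'Hôpital's rule 4 times.
After differentiating numerator and denominator 4 times the quotient is (72*tan(y)^3/cos(y)^2 + 48*tan(y)/cos(y)^2 + 96/(2*y + 1)^4)/(24); at y = 0 this is 4.

4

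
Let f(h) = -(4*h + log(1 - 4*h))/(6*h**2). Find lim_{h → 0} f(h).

Direct substitution gives 0/0.
Apply L'Hôpital: lim (4 - 4/(1 - 4*h))/(-12*h), still 0/0.
After 2 applications of L'Hôpital's rule the quotient is (-16/(1 - 4*h)^2)/(-12); substituting h = 0 gives 4/3.

4/3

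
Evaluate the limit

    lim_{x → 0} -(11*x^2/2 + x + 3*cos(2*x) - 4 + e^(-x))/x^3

Substitution gives 0/0; apply L'Hôpital's rule 3 times.
After differentiating numerator and denominator 3 times the quotient is (24*sin(2*x) - e^(-x))/(-6); at x = 0 this is 1/6.

1/6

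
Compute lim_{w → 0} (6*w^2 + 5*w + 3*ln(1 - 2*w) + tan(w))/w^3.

Substitution gives 0/0; apply L'Hôpital's rule 3 times.
After differentiating numerator and denominator 3 times the quotient is (6*tan(w)^2/cos(w)^2 + 2/cos(w)^2 + 48/(2*w - 1)^3)/(6); at w = 0 this is -23/3.

-23/3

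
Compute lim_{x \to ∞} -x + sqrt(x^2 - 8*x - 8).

-4

An ∞ − ∞ form. Rationalising with the conjugate, the difference becomes (-8x - 8) / (√(x^2 - 8*x - 8) + x).
For large x the denominator behaves like 2·x, so the quotient tends to -8/2 = -4.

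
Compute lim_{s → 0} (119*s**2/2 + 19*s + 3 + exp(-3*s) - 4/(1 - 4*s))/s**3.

Substitution gives 0/0 (the numerator vanishes to order 3).
Expand each term to order s^3: the coefficient of s^3 in e^(-3s) is -9/2 and in -4·1/(1 - 4s) is -256.
Lower-order terms cancel with the polynomial part, so the numerator is (-521/2)·s^3 + o(s^3), and the limit is (-521/2)/(1) = -521/2.

-521/2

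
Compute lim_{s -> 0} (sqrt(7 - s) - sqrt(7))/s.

-√(7)/14

A 0/0 form; rationalise with √(7 - s) + √7. This collapses the numerator to -s, leaving -1/(√(7 - s) + √7) → -1/(2√7) = -√(7)/14.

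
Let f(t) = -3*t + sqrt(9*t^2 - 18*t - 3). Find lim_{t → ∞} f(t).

-3

This has the form ∞ − ∞. Multiply and divide by the conjugate √(9*t^2 - 18*t - 3) + 3t.
That gives (-18t - 3) / (√(9*t^2 - 18*t - 3) + 3t).
Divide numerator and denominator by t: the limit is -18/(2·3) = -3.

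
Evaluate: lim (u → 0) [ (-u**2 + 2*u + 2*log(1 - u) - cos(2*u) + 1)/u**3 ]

-2/3

Substitution gives 0/0; apply L'Hôpital's rule 3 times.
After differentiating numerator and denominator 3 times the quotient is (-8*sin(2*u) + 4/(u - 1)^3)/(6); at u = 0 this is -2/3.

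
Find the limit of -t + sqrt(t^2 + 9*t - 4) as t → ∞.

9/2

An ∞ − ∞ form. Rationalising with the conjugate, the difference becomes (9t - 4) / (√(t^2 + 9*t - 4) + t).
For large t the denominator behaves like 2·t, so the quotient tends to 9/2 = 9/2.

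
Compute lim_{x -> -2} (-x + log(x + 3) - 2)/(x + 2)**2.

-1/2

Direct substitution gives 0/0.
Apply L'Hôpital: lim (-1 + 1/(x + 3))/(2*x + 4), still 0/0.
After 2 applications of L'Hôpital's rule the quotient is (-1/(x + 3)^2)/(2); substituting x = -2 gives -1/2.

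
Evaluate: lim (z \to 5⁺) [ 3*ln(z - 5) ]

-∞

As z → 5⁺, z - 5 → 0⁺ and ln(z - 5) → −∞.
Multiplying by 3 gives -∞.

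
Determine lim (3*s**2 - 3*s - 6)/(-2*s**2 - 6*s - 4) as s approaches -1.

9/2

At s = -1 both the top and bottom vanish — a removable singularity. Factoring out (s + 1) from each leaves (3*s - 6)/(-2*s - 4), which at s = -1 equals 9/2.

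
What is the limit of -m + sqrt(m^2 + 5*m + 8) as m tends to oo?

5/2

This has the form ∞ − ∞. Multiply and divide by the conjugate √(m^2 + 5*m + 8) + m.
That gives (5m + 8) / (√(m^2 + 5*m + 8) + m).
Divide numerator and denominator by m: the limit is 5/(2·1) = 5/2.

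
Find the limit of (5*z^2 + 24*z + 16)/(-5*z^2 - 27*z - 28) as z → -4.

-16/13

At z = -4 both the top and bottom vanish — a removable singularity. Factoring out (z + 4) from each leaves (5*z + 4)/(-5*z - 7), which at z = -4 equals -16/13.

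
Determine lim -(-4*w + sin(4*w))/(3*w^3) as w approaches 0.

Direct substitution gives 0/0.
Apply L'Hôpital: lim (4*cos(4*w) - 4)/(-9*w^2), still 0/0.
Apply L'Hôpital: lim (-16*sin(4*w))/(-18*w), still 0/0.
After 3 applications of L'Hôpital's rule the quotient is (-64*cos(4*w))/(-18); substituting w = 0 gives 32/9.

32/9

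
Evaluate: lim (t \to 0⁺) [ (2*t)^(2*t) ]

1

Base → 0⁺ and exponent → 0⁺: a 0^0 form.
Take logs: 2t·ln(2t). This is 0·(−∞); rewriting as ln(2t)/(1/(2t)) and applying L'Hôpital gives 0.
Hence the limit is e^0 = 1.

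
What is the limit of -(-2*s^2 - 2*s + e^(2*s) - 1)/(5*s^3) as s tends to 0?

Direct substitution gives 0/0.
Apply L'Hôpital: lim (-4*s + 2*e^(2*s) - 2)/(-15*s^2), still 0/0.
Apply L'Hôpital: lim (4*e^(2*s) - 4)/(-30*s), still 0/0.
After 3 applications of L'Hôpital's rule the quotient is (8*e^(2*s))/(-30); substituting s = 0 gives -4/15.

-4/15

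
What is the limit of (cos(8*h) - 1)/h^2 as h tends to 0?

Direct substitution gives 0/0.
Apply L'Hôpital: lim (-8*sin(8*h))/(2*h), still 0/0.
After 2 applications of L'Hôpital's rule the quotient is (-64*cos(8*h))/(2); substituting h = 0 gives -32.

-32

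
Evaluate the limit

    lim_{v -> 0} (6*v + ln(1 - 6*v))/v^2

Direct substitution gives 0/0.
Apply L'Hôpital: lim (6 - 6/(1 - 6*v))/(2*v), still 0/0.
After 2 applications of L'Hôpital's rule the quotient is (-36/(1 - 6*v)^2)/(2); substituting v = 0 gives -18.

-18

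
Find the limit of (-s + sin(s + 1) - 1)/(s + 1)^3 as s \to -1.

Direct substitution gives 0/0.
Apply L'Hôpital: lim (cos(s + 1) - 1)/(3*(s + 1)^2), still 0/0.
Apply L'Hôpital: lim (-sin(s + 1))/(6*s + 6), still 0/0.
After 3 applications of L'Hôpital's rule the quotient is (-cos(s + 1))/(6); substituting s = -1 gives -1/6.

-1/6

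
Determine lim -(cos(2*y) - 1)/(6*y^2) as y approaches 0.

Direct substitution gives 0/0.
Apply L'Hôpital: lim (-2*sin(2*y))/(-12*y), still 0/0.
After 2 applications of L'Hôpital's rule the quotient is (-4*cos(2*y))/(-12); substituting y = 0 gives 1/3.

1/3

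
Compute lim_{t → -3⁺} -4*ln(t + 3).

As t → -3⁺, t + 3 → 0⁺ and ln(t + 3) → −∞.
Multiplying by -4 gives ∞.

∞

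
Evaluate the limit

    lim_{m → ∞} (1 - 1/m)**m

e^(-1)

Let L be the limit and take ln: ln L = lim (m)·ln(1 - 1/m) = lim (m)·(-1/m + O(1/m²)) = -1.
Hence L = e^(-1).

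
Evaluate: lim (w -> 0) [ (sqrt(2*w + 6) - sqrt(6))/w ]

A 0/0 form; rationalise with √(6 + 2w) + √6. This collapses the numerator to 2w, leaving 2/(√(6 + 2w) + √6) → 2/(2√6) = √(6)/6.

√(6)/6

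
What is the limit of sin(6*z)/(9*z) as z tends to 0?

Substitution gives 0/0.
Write it as (6/9)·sin(6z)/(6z); since sin(u)/u → 1, the limit is 2/3.

2/3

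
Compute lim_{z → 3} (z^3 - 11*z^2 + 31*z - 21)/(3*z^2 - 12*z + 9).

-4/3

Direct substitution gives 0/0, so factor. Both numerator and denominator have (z - 3) as a factor.
After cancelling, the expression reduces to (z^2 - 8*z + 7)/(3*z - 3).
Substituting z = 3 gives -4/3.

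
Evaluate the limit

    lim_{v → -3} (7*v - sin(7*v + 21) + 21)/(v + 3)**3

343/6

Direct substitution gives 0/0.
Apply L'Hôpital: lim (7 - 7*cos(7*v + 21))/(3*(v + 3)^2), still 0/0.
Apply L'Hôpital: lim (49*sin(7*v + 21))/(6*v + 18), still 0/0.
After 3 applications of L'Hôpital's rule the quotient is (343*cos(7*v + 21))/(6); substituting v = -3 gives 343/6.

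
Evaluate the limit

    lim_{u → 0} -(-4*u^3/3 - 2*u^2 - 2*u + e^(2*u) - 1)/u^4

Direct substitution gives 0/0.
Apply L'Hôpital: lim (-4*u^2 - 4*u + 2*e^(2*u) - 2)/(-4*u^3), still 0/0.
Apply L'Hôpital: lim (-8*u + 4*e^(2*u) - 4)/(-12*u^2), still 0/0.
Apply L'Hôpital: lim (8*e^(2*u) - 8)/(-24*u), still 0/0.
After 4 applications of L'Hôpital's rule the quotient is (16*e^(2*u))/(-24); substituting u = 0 gives -2/3.

-2/3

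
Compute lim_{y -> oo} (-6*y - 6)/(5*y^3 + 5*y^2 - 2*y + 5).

The denominator has degree 3 and the numerator degree 1. Dividing numerator and denominator by y^3 sends every term to 0 except the leading denominator term, so the limit is 0.

0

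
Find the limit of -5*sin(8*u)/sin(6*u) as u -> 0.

-20/3

Substitution gives 0/0.
Divide numerator and denominator by u: sin(8u)/u → 8 and sin(6u)/u → 6, so the limit is -5·8/6 = -20/3.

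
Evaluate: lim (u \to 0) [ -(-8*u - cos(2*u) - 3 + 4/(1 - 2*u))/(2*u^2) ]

-9

Substitution gives 0/0 (the numerator vanishes to order 2).
Expand each term to order u^2: the coefficient of u^2 in 4·1/(1 - 2u) is 16 and in −cos(2u) is 2.
Lower-order terms cancel with the polynomial part, so the numerator is (18)·u^2 + o(u^2), and the limit is (18)/(-2) = -9.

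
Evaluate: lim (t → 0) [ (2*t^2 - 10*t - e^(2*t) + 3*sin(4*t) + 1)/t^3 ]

Substitution gives 0/0 (the numerator vanishes to order 3).
Expand each term to order t^3: the coefficient of t^3 in 3·sin(4t) is -32 and in −e^(2t) is -4/3.
Lower-order terms cancel with the polynomial part, so the numerator is (-100/3)·t^3 + o(t^3), and the limit is (-100/3)/(1) = -100/3.

-100/3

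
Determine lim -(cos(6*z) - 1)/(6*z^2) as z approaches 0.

Direct substitution gives 0/0.
Apply L'Hôpital: lim (-6*sin(6*z))/(-12*z), still 0/0.
After 2 applications of L'Hôpital's rule the quotient is (-36*cos(6*z))/(-12); substituting z = 0 gives 3.

3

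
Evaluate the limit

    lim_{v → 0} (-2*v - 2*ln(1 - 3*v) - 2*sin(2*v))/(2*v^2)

9/2

Substitution gives 0/0 (the numerator vanishes to order 2).
Expand each term to order v^2: the coefficient of v^2 in -2·sin(2v) is 0 and in -2·ln(1 - 3v) is 9.
Lower-order terms cancel with the polynomial part, so the numerator is (9)·v^2 + o(v^2), and the limit is (9)/(2) = 9/2.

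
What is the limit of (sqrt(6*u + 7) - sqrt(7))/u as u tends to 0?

Substitution gives 0/0. Multiply numerator and denominator by the conjugate √(7 + 6u) + √7.
The numerator becomes (7 + 6u) − 7 = 6u, so the expression simplifies to 6/(√(7 + 6u) + √7).
Letting u → 0 gives 6/(2√7) = 3*√(7)/7.

3*√(7)/7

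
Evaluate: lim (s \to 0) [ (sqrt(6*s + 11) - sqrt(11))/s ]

3*√(11)/11

A 0/0 form; rationalise with √(11 + 6s) + √11. This collapses the numerator to 6s, leaving 6/(√(11 + 6s) + √11) → 6/(2√11) = 3*√(11)/11.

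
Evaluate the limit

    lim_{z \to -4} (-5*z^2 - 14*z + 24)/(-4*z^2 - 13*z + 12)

26/19

At z = -4 both the top and bottom vanish — a removable singularity. Factoring out (z + 4) from each leaves (6 - 5*z)/(3 - 4*z), which at z = -4 equals 26/19.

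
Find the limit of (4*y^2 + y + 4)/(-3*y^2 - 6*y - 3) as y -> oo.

Numerator and denominator both have degree 2.
Dividing every term by y^2, all lower-order terms vanish and the limit is the ratio of leading coefficients, 4/(-3) = -4/3.

-4/3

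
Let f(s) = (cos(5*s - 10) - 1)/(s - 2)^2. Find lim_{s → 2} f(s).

Direct substitution gives 0/0.
Apply L'Hôpital: lim (-5*sin(5*s - 10))/(2*s - 4), still 0/0.
After 2 applications of L'Hôpital's rule the quotient is (-25*cos(5*s - 10))/(2); substituting s = 2 gives -25/2.

-25/2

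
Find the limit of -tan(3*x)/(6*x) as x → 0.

Substitution gives 0/0.
Since tan(u)/u → 1 as u → 0, tan(3x)/(3x) → 1 and the limit is 3/(-6) = -1/2.

-1/2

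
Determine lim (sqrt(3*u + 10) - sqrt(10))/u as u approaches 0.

3*√(10)/20

A 0/0 form; rationalise with √(10 + 3u) + √10. This collapses the numerator to 3u, leaving 3/(√(10 + 3u) + √10) → 3/(2√10) = 3*√(10)/20.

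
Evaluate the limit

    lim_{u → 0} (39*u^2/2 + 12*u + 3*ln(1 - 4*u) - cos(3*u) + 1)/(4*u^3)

Substitution gives 0/0; apply L'Hôpital's rule 3 times.
After differentiating numerator and denominator 3 times the quotient is (-27*sin(3*u) + 384/(4*u - 1)^3)/(24); at u = 0 this is -16.

-16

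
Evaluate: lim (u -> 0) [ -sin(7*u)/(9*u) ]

Substitution gives 0/0.
Write it as (7/(-9))·sin(7u)/(7u); since sin(θ)/θ → 1, the limit is -7/9.

-7/9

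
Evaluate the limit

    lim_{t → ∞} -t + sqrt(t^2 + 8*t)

An ∞ − ∞ form. Rationalising with the conjugate, the difference becomes (8t) / (√(t^2 + 8*t) + t).
For large t the denominator behaves like 2·t, so the quotient tends to 8/2 = 4.

4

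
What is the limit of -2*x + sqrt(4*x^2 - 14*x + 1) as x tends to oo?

-7/2

This has the form ∞ − ∞. Multiply and divide by the conjugate √(4*x^2 - 14*x + 1) + 2x.
That gives (-14x + 1) / (√(4*x^2 - 14*x + 1) + 2x).
Divide numerator and denominator by x: the limit is -14/(2·2) = -7/2.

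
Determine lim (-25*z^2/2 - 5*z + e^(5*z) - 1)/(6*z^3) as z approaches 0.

125/36

Direct substitution gives 0/0.
Apply L'Hôpital: lim (-25*z + 5*e^(5*z) - 5)/(18*z^2), still 0/0.
Apply L'Hôpital: lim (25*e^(5*z) - 25)/(36*z), still 0/0.
After 3 applications of L'Hôpital's rule the quotient is (125*e^(5*z))/(36); substituting z = 0 gives 125/36.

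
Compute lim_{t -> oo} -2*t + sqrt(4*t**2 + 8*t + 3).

An ∞ − ∞ form. Rationalising with the conjugate, the difference becomes (8t + 3) / (√(4*t^2 + 8*t + 3) + 2t).
For large t the denominator behaves like 2·2t, so the quotient tends to 8/4 = 2.

2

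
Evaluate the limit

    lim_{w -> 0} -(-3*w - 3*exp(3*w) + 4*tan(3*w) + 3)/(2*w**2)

27/4

Substitution gives 0/0 (the numerator vanishes to order 2).
Expand each term to order w^2: the coefficient of w^2 in 4·tan(3w) is 0 and in -3·e^(3w) is -27/2.
Lower-order terms cancel with the polynomial part, so the numerator is (-27/2)·w^2 + o(w^2), and the limit is (-27/2)/(-2) = 27/4.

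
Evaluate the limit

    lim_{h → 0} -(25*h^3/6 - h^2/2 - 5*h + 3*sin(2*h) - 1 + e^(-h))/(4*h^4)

-1/96

Substitution gives 0/0 (the numerator vanishes to order 4).
Expand each term to order h^4: the coefficient of h^4 in e^(-h) is 1/24 and in 3·sin(2h) is 0.
Lower-order terms cancel with the polynomial part, so the numerator is (1/24)·h^4 + o(h^4), and the limit is (1/24)/(-4) = -1/96.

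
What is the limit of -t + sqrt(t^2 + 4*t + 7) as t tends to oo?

2

An ∞ − ∞ form. Rationalising with the conjugate, the difference becomes (4t + 7) / (√(t^2 + 4*t + 7) + t).
For large t the denominator behaves like 2·t, so the quotient tends to 4/2 = 2.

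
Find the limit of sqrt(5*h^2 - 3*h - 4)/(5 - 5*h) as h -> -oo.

For large |h|, √(5*h^2 - 3*h - 4) ≈ √5·|h| and the denominator ≈ -5h.
Since h → −∞, |h| = −h, giving −√5/(-5) = √(5)/5.

√(5)/5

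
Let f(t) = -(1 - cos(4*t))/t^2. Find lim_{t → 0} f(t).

-8

Substitution gives 0/0.
Use (1 − cos u)/u² → 1/2 with u = 4t: the limit is 4²/(2·(-1)) = -8.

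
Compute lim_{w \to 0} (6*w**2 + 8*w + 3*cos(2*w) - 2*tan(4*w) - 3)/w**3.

Substitution gives 0/0 (the numerator vanishes to order 3).
Expand each term to order w^3: the coefficient of w^3 in 3·cos(2w) is 0 and in -2·tan(4w) is -128/3.
Lower-order terms cancel with the polynomial part, so the numerator is (-128/3)·w^3 + o(w^3), and the limit is (-128/3)/(1) = -128/3.

-128/3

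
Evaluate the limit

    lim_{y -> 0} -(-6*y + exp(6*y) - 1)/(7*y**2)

Direct substitution gives 0/0.
Apply L'Hôpital: lim (6*e^(6*y) - 6)/(-14*y), still 0/0.
After 2 applications of L'Hôpital's rule the quotient is (36*e^(6*y))/(-14); substituting y = 0 gives -18/7.

-18/7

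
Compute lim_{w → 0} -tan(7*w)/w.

-7

Substitution gives 0/0.
Since tan(u)/u → 1 as u → 0, tan(7w)/(7w) → 1 and the limit is 7/(-1) = -7.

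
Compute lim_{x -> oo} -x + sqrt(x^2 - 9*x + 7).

-9/2

An ∞ − ∞ form. Rationalising with the conjugate, the difference becomes (-9x + 7) / (√(x^2 - 9*x + 7) + x).
For large x the denominator behaves like 2·x, so the quotient tends to -9/2 = -9/2.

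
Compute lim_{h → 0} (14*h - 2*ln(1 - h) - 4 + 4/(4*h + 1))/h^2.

65

Substitution gives 0/0; apply L'Hôpital's rule 2 times.
After differentiating numerator and denominator 2 times the quotient is (128/(4*h + 1)^3 + 2/(h - 1)^2)/(2); at h = 0 this is 65.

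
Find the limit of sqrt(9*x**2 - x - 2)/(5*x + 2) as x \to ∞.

For large |x|, √(9*x^2 - x - 2) ≈ √9·|x| and the denominator ≈ 5x.
Since x → +∞, |x| = x, giving √9/(5) = 3/5.

3/5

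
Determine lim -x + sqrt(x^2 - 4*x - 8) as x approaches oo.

-2

This has the form ∞ − ∞. Multiply and divide by the conjugate √(x^2 - 4*x - 8) + x.
That gives (-4x - 8) / (√(x^2 - 4*x - 8) + x).
Divide numerator and denominator by x: the limit is -4/(2·1) = -2.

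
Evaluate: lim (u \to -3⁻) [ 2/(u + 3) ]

-∞

As u → -3⁻, (u + 3) → 0⁻, so (u + 3)^1 → 0⁻ and 2/(u + 3)^1 → -∞.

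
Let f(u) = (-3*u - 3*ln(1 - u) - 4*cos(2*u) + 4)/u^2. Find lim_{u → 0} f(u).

Substitution gives 0/0; apply L'Hôpital's rule 2 times.
After differentiating numerator and denominator 2 times the quotient is (16*cos(2*u) + 3/(u - 1)^2)/(2); at u = 0 this is 19/2.

19/2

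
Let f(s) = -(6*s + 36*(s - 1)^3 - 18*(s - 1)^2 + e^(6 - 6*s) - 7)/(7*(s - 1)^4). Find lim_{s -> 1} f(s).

-54/7

Direct substitution gives 0/0.
Apply L'Hôpital: lim (-36*s + 108*(s - 1)^2 - 6*e^(6 - 6*s) + 42)/(-28*(s - 1)^3), still 0/0.
Apply L'Hôpital: lim (216*s + 36*e^(6 - 6*s) - 252)/(-84*(s - 1)^2), still 0/0.
Apply L'Hôpital: lim (216 - 216*e^(6 - 6*s))/(168 - 168*s), still 0/0.
After 4 applications of L'Hôpital's rule the quotient is (1296*e^(6 - 6*s))/(-168); substituting s = 1 gives -54/7.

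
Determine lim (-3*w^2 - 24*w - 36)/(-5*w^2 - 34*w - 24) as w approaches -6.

6/13

Direct substitution gives 0/0, so factor. Both numerator and denominator have (w + 6) as a factor.
After cancelling, the expression reduces to (-3*w - 6)/(-5*w - 4).
Substituting w = -6 gives 6/13.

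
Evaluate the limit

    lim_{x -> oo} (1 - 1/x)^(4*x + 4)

The base → 1 and the exponent → ∞: a 1^∞ form.
Take logarithms: (4x + 4)·ln(1 - 1/x). Since ln(1+u) ~ u for small u, this behaves like (4x)·(-1/x) → -4.
So the limit is e^(-4).

e^(-4)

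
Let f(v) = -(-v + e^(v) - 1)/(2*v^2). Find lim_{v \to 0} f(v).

Direct substitution gives 0/0.
Apply L'Hôpital: lim (e^(v) - 1)/(-4*v), still 0/0.
After 2 applications of L'Hôpital's rule the quotient is (e^(v))/(-4); substituting v = 0 gives -1/4.

-1/4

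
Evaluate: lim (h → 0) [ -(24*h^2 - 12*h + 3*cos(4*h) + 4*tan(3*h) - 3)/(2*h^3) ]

Substitution gives 0/0; apply L'Hôpital's rule 3 times.
After differentiating numerator and denominator 3 times the quotient is (192*sin(4*h) + 648*tan(3*h)^4 + 864*tan(3*h)^2 + 216)/(-12); at h = 0 this is -18.

-18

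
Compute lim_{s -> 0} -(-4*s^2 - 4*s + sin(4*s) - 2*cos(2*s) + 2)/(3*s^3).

32/9

Substitution gives 0/0 (the numerator vanishes to order 3).
Expand each term to order s^3: the coefficient of s^3 in -2·cos(2s) is 0 and in sin(4s) is -32/3.
Lower-order terms cancel with the polynomial part, so the numerator is (-32/3)·s^3 + o(s^3), and the limit is (-32/3)/(-3) = 32/9.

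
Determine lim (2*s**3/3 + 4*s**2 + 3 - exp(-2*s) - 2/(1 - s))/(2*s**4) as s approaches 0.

Substitution gives 0/0 (the numerator vanishes to order 4).
Expand each term to order s^4: the coefficient of s^4 in -2·1/(1 - s) is -2 and in −e^(-2s) is -2/3.
Lower-order terms cancel with the polynomial part, so the numerator is (-8/3)·s^4 + o(s^4), and the limit is (-8/3)/(2) = -4/3.

-4/3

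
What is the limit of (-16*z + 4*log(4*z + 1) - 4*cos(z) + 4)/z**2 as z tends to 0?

-30

Substitution gives 0/0; apply L'Hôpital's rule 2 times.
After differentiating numerator and denominator 2 times the quotient is (4*cos(z) - 64/(4*z + 1)^2)/(2); at z = 0 this is -30.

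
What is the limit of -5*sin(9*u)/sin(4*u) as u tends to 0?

-45/4

Substitution gives 0/0.
Divide numerator and denominator by u: sin(9u)/u → 9 and sin(4u)/u → 4, so the limit is -5·9/4 = -45/4.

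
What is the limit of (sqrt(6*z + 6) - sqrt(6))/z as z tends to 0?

√(6)/2

Substitution gives 0/0. Multiply numerator and denominator by the conjugate √(6 + 6z) + √6.
The numerator becomes (6 + 6z) − 6 = 6z, so the expression simplifies to 6/(√(6 + 6z) + √6).
Letting z → 0 gives 6/(2√6) = √(6)/2.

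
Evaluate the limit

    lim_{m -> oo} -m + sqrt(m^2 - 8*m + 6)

-4

This has the form ∞ − ∞. Multiply and divide by the conjugate √(m^2 - 8*m + 6) + m.
That gives (-8m + 6) / (√(m^2 - 8*m + 6) + m).
Divide numerator and denominator by m: the limit is -8/(2·1) = -4.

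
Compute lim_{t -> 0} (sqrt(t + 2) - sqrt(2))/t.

Substitution gives 0/0. Multiply numerator and denominator by the conjugate √(2 + t) + √2.
The numerator becomes (2 + t) − 2 = t, so the expression simplifies to 1/(√(2 + t) + √2).
Letting t → 0 gives 1/(2√2) = √(2)/4.

√(2)/4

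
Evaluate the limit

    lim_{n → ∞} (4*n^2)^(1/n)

1

Base → ∞ and exponent → 0: an ∞^0 form.
Take logs: (1/n)·ln(4·n^2) = (ln 4 + 2·ln n)/n → 0.
So the limit is e^0 = 1.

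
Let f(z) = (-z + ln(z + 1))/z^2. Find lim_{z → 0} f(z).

-1/2

Direct substitution gives 0/0.
Apply L'Hôpital: lim (-1 + 1/(z + 1))/(2*z), still 0/0.
After 2 applications of L'Hôpital's rule the quotient is (-1/(z + 1)^2)/(2); substituting z = 0 gives -1/2.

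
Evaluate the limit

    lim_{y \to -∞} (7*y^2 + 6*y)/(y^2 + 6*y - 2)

Numerator and denominator both have degree 2.
Dividing every term by y^2, all lower-order terms vanish and the limit is the ratio of leading coefficients, 7/(1) = 7.

7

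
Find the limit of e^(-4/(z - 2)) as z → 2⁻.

∞

As z → 2⁻, -4/(z - 2) → +∞, so e^(-4/(z - 2)) → ∞.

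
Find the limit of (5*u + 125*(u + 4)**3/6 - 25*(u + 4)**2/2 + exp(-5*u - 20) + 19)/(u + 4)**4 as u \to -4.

Direct substitution gives 0/0.
Apply L'Hôpital: lim (-25*u + 125*(u + 4)^2/2 - 5*e^(-5*u - 20) - 95)/(4*(u + 4)^3), still 0/0.
Apply L'Hôpital: lim (125*u + 25*e^(-5*u - 20) + 475)/(12*(u + 4)^2), still 0/0.
Apply L'Hôpital: lim (125 - 125*e^(-5*u - 20))/(24*u + 96), still 0/0.
After 4 applications of L'Hôpital's rule the quotient is (625*e^(-5*u - 20))/(24); substituting u = -4 gives 625/24.

625/24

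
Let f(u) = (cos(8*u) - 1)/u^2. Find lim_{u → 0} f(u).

Direct substitution gives 0/0.
Apply L'Hôpital: lim (-8*sin(8*u))/(2*u), still 0/0.
After 2 applications of L'Hôpital's rule the quotient is (-64*cos(8*u))/(2); substituting u = 0 gives -32.

-32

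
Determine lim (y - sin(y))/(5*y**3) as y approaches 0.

Direct substitution gives 0/0.
Apply L'Hôpital: lim (1 - cos(y))/(15*y^2), still 0/0.
Apply L'Hôpital: lim (sin(y))/(30*y), still 0/0.
After 3 applications of L'Hôpital's rule the quotient is (cos(y))/(30); substituting y = 0 gives 1/30.

1/30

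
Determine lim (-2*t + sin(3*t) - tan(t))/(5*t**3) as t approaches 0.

Substitution gives 0/0; apply L'Hôpital's rule 3 times.
After differentiating numerator and denominator 3 times the quotient is (-27*cos(3*t) - 6*tan(t)^4 - 8*tan(t)^2 - 2)/(30); at t = 0 this is -29/30.

-29/30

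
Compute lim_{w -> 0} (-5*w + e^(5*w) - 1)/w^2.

25/2

Direct substitution gives 0/0.
Apply L'Hôpital: lim (5*e^(5*w) - 5)/(2*w), still 0/0.
After 2 applications of L'Hôpital's rule the quotient is (25*e^(5*w))/(2); substituting w = 0 gives 25/2.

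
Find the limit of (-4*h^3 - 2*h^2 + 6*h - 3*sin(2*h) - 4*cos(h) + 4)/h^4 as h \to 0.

-1/6

Substitution gives 0/0; apply L'Hôpital's rule 4 times.
After differentiating numerator and denominator 4 times the quotient is (-4*(24*sin(h) + 1)*cos(h))/(24); at h = 0 this is -1/6.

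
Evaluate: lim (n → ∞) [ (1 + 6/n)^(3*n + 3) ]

Let L be the limit and take ln: ln L = lim (3n + 3)·ln(1 + 6/n) = lim (3n + 3)·(6/n + O(1/n²)) = 18.
Hence L = e^(18).

e^(18)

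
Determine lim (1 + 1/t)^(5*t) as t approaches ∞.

Write it as [(1 + 1/t)^t]^(5) · (1 + 1/t)^(0). The bracketed term tends to e^(1) and the second factor to 1, so the limit is e^(5).

e^(5)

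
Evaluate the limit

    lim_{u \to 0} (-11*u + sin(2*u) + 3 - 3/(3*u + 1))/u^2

Substitution gives 0/0; apply L'Hôpital's rule 2 times.
After differentiating numerator and denominator 2 times the quotient is (-4*sin(2*u) - 54/(3*u + 1)^3)/(2); at u = 0 this is -27.

-27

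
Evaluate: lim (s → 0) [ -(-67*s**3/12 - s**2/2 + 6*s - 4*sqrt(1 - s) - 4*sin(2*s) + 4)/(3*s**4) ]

-5/96

Substitution gives 0/0 (the numerator vanishes to order 4).
Expand each term to order s^4: the coefficient of s^4 in -4·sin(2s) is 0 and in -4·√(1 - s) is 5/32.
Lower-order terms cancel with the polynomial part, so the numerator is (5/32)·s^4 + o(s^4), and the limit is (5/32)/(-3) = -5/96.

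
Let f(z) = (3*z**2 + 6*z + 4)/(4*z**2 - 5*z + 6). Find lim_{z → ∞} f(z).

Numerator and denominator both have degree 2.
Dividing every term by z^2, all lower-order terms vanish and the limit is the ratio of leading coefficients, 3/(4) = 3/4.

3/4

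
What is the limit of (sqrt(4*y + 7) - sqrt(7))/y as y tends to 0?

2*√(7)/7

Substitution gives 0/0. Multiply numerator and denominator by the conjugate √(7 + 4y) + √7.
The numerator becomes (7 + 4y) − 7 = 4y, so the expression simplifies to 4/(√(7 + 4y) + √7).
Letting y → 0 gives 4/(2√7) = 2*√(7)/7.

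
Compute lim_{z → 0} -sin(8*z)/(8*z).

Substitution gives 0/0.
Write it as (8/(-8))·sin(8z)/(8z); since sin(u)/u → 1, the limit is -1.

-1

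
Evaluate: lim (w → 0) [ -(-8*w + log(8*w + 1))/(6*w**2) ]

16/3

Direct substitution gives 0/0.
Apply L'Hôpital: lim (-8 + 8/(8*w + 1))/(-12*w), still 0/0.
After 2 applications of L'Hôpital's rule the quotient is (-64/(8*w + 1)^2)/(-12); substituting w = 0 gives 16/3.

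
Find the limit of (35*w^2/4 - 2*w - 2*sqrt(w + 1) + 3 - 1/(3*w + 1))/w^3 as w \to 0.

215/8

Substitution gives 0/0 (the numerator vanishes to order 3).
Expand each term to order w^3: the coefficient of w^3 in -2·√(1 + w) is -1/8 and in −1/(1 + 3w) is 27.
Lower-order terms cancel with the polynomial part, so the numerator is (215/8)·w^3 + o(w^3), and the limit is (215/8)/(1) = 215/8.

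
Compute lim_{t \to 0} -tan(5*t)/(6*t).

-5/6

Substitution gives 0/0.
Since tan(u)/u → 1 as u → 0, tan(5t)/(5t) → 1 and the limit is 5/(-6) = -5/6.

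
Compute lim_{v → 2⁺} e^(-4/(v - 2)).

0

As v → 2⁺, -4/(v - 2) → −∞, so e^(-4/(v - 2)) → 0.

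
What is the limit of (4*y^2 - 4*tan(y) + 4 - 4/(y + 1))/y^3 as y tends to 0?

8/3

Substitution gives 0/0; apply L'Hôpital's rule 3 times.
After differentiating numerator and denominator 3 times the quotient is (16/cos(y)^2 - 24/cos(y)^4 + 24/(y + 1)^4)/(6); at y = 0 this is 8/3.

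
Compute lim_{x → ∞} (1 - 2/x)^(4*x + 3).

Write it as [(1 - 2/x)^x]^(4) · (1 - 2/x)^(3). The bracketed term tends to e^(-2) and the second factor to 1, so the limit is e^(-8).

e^(-8)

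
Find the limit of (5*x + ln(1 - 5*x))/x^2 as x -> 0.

Direct substitution gives 0/0.
Apply L'Hôpital: lim (5 - 5/(1 - 5*x))/(2*x), still 0/0.
After 2 applications of L'Hôpital's rule the quotient is (-25/(1 - 5*x)^2)/(2); substituting x = 0 gives -25/2.

-25/2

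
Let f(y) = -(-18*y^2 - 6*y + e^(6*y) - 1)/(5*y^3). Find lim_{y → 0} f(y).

Direct substitution gives 0/0.
Apply L'Hôpital: lim (-36*y + 6*e^(6*y) - 6)/(-15*y^2), still 0/0.
Apply L'Hôpital: lim (36*e^(6*y) - 36)/(-30*y), still 0/0.
After 3 applications of L'Hôpital's rule the quotient is (216*e^(6*y))/(-30); substituting y = 0 gives -36/5.

-36/5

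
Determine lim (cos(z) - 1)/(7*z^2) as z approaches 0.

-1/14

Direct substitution gives 0/0.
Apply L'Hôpital: lim (-sin(z))/(14*z), still 0/0.
After 2 applications of L'Hôpital's rule the quotient is (-cos(z))/(14); substituting z = 0 gives -1/14.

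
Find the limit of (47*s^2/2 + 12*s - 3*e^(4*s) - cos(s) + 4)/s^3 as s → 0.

-32

Substitution gives 0/0; apply L'Hôpital's rule 3 times.
After differentiating numerator and denominator 3 times the quotient is (-192*e^(4*s) - sin(s))/(6); at s = 0 this is -32.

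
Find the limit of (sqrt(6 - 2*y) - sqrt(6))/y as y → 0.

-√(6)/6

A 0/0 form; rationalise with √(6 - 2y) + √6. This collapses the numerator to -2y, leaving -2/(√(6 - 2y) + √6) → -2/(2√6) = -√(6)/6.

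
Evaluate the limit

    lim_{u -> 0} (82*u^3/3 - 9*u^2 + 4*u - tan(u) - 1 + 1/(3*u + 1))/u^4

81

Substitution gives 0/0 (the numerator vanishes to order 4).
Expand each term to order u^4: the coefficient of u^4 in 1/(1 + 3u) is 81 and in −tan(u) is 0.
Lower-order terms cancel with the polynomial part, so the numerator is (81)·u^4 + o(u^4), and the limit is (81)/(1) = 81.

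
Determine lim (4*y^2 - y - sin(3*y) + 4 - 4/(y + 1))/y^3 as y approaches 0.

Substitution gives 0/0; apply L'Hôpital's rule 3 times.
After differentiating numerator and denominator 3 times the quotient is (27*cos(3*y) + 24/(y + 1)^4)/(6); at y = 0 this is 17/2.

17/2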